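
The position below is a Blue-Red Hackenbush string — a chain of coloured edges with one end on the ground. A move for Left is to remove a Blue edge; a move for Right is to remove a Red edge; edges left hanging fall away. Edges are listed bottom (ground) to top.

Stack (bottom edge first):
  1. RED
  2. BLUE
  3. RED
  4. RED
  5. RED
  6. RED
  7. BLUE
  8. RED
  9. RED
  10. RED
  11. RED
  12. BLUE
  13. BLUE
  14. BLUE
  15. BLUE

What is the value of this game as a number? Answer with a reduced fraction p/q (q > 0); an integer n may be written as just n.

-15841/16384

Recurse on prefixes of the 15-edge string RED BLUE RED RED RED RED BLUE RED RED RED RED BLUE BLUE BLUE BLUE:
1 of 15 · R · max L −∞ · min R 0 → -1
2 of 15 · RB · max L -1 · min R 0 → -1/2
3 of 15 · RBR · max L -1 · min R -1/2 → -3/4
4 of 15 · RBRR · max L -1 · min R -3/4 → -7/8
5 of 15 · RBRRR · max L -1 · min R -7/8 → -15/16
6 of 15 · RBRRRR · max L -1 · min R -15/16 → -31/32
7 of 15 · RBRRRRB · max L -31/32 · min R -15/16 → -61/64
8 of 15 · RBRRRRBR · max L -31/32 · min R -61/64 → -123/128
9 of 15 · RBRRRRBRR · max L -31/32 · min R -123/128 → -247/256
10 of 15 · RBRRRRBRRR · max L -31/32 · min R -247/256 → -495/512
11 of 15 · RBRRRRBRRRR · max L -31/32 · min R -495/512 → -991/1024
12 of 15 · RBRRRRBRRRRB · max L -991/1024 · min R -495/512 → -1981/2048
13 of 15 · RBRRRRBRRRRBB · max L -1981/2048 · min R -495/512 → -3961/4096
14 of 15 · RBRRRRBRRRRBBB · max L -3961/4096 · min R -495/512 → -7921/8192
15 of 15 · RBRRRRBRRRRBBBB · max L -7921/8192 · min R -495/512 → -15841/16384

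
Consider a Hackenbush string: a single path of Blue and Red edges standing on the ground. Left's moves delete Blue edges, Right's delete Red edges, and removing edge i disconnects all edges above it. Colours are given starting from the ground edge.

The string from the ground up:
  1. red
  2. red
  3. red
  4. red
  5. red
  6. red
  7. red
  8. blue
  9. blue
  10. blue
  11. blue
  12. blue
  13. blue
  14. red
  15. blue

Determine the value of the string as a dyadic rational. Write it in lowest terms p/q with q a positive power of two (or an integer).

Build g(s[:k]) for k = 1..15, string s = red red red red red red red blue blue blue blue blue blue red blue.
g_1 [r]  L=[∅]  R=[0]  — -1
g_2 [rr]  L=[∅]  R=[-1 0]  — -2
g_3 [rrr]  L=[∅]  R=[-2 -1 0]  — -3
g_4 [rrrr]  L=[∅]  R=[-3 -2 -1 0]  — -4
g_5 [rrrrr]  L=[∅]  R=[-4 -3 -2 -1 0]  — -5
g_6 [rrrrrr]  L=[∅]  R=[-5 -4 -3 -2 -1 0]  — -6
g_7 [rrrrrrr]  L=[∅]  R=[-6 -5 -4 -3 -2 -1 0]  — -7
g_8 [rrrrrrrb]  L=[-7]  R=[-6 -5 -4 -3 -2 -1 0]  — -13/2
g_9 [rrrrrrrbb]  L=[-7 -13/2]  R=[-6 -5 -4 -3 -2 -1 0]  — -25/4
g_10 [rrrrrrrbbb]  L=[-7 -13/2 -25/4]  R=[-6 -5 -4 -3 -2 -1 0]  — -49/8
g_11 [rrrrrrrbbbb]  L=[-7 -13/2 -25/4 -49/8]  R=[-6 -5 -4 -3 -2 -1 0]  — -97/16
g_12 [rrrrrrrbbbbb]  L=[-7 -13/2 -25/4 -49/8 -97/16]  R=[-6 -5 -4 -3 -2 -1 0]  — -193/32
g_13 [rrrrrrrbbbbbb]  L=[-7 -13/2 -25/4 -49/8 -97/16 -193/32]  R=[-6 -5 -4 -3 -2 -1 0]  — -385/64
g_14 [rrrrrrrbbbbbbr]  L=[-7 -13/2 -25/4 -49/8 -97/16 -193/32]  R=[-385/64 -6 -5 -4 -3 -2 -1 0]  — -771/128
g_15 [rrrrrrrbbbbbbrb]  L=[-7 -13/2 -25/4 -49/8 -97/16 -193/32 -771/128]  R=[-385/64 -6 -5 -4 -3 -2 -1 0]  — -1541/256

-1541/256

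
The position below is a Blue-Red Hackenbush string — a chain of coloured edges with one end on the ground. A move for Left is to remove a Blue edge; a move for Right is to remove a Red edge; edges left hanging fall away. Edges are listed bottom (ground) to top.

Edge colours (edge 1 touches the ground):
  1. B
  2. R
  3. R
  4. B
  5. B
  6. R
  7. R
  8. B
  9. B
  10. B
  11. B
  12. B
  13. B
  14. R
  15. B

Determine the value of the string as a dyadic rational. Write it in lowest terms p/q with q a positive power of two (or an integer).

6651/16384

Build G(s[:k]) for k = 1..15, string s = B R R B B R R B B B B B B R B.
1 of 15 · B · max L 0 · min R +∞ so 1
2 of 15 · BR · max L 0 · min R 1 so 1/2
3 of 15 · BRR · max L 0 · min R 1/2 so 1/4
4 of 15 · BRRB · max L 1/4 · min R 1/2 so 3/8
5 of 15 · BRRBB · max L 3/8 · min R 1/2 so 7/16
6 of 15 · BRRBBR · max L 3/8 · min R 7/16 so 13/32
7 of 15 · BRRBBRR · max L 3/8 · min R 13/32 so 25/64
8 of 15 · BRRBBRRB · max L 25/64 · min R 13/32 so 51/128
9 of 15 · BRRBBRRBB · max L 51/128 · min R 13/32 so 103/256
10 of 15 · BRRBBRRBBB · max L 103/256 · min R 13/32 so 207/512
11 of 15 · BRRBBRRBBBB · max L 207/512 · min R 13/32 so 415/1024
12 of 15 · BRRBBRRBBBBB · max L 415/1024 · min R 13/32 so 831/2048
13 of 15 · BRRBBRRBBBBBB · max L 831/2048 · min R 13/32 so 1663/4096
14 of 15 · BRRBBRRBBBBBBR · max L 831/2048 · min R 1663/4096 so 3325/8192
15 of 15 · BRRBBRRBBBBBBRB · max L 3325/8192 · min R 1663/4096 so 6651/16384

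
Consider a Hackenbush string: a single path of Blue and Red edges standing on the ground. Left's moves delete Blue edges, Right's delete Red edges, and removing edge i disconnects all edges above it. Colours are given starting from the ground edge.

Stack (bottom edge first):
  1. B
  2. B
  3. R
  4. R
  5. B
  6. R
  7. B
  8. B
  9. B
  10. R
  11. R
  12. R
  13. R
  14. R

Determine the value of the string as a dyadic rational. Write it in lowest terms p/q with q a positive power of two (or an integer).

Recurse on prefixes of the 14-edge string B B R R B R B B B R R R R R:
val_1 [B]  L=[0]  R=[]  => 1
val_2 [BB]  L=[0,1]  R=[]  => 2
val_3 [BBR]  L=[0,1]  R=[2]  => 3/2
val_4 [BBRR]  L=[0,1]  R=[3/2,2]  => 5/4
val_5 [BBRRB]  L=[0,1,5/4]  R=[3/2,2]  => 11/8
val_6 [BBRRBR]  L=[0,1,5/4]  R=[11/8,3/2,2]  => 21/16
val_7 [BBRRBRB]  L=[0,1,5/4,21/16]  R=[11/8,3/2,2]  => 43/32
val_8 [BBRRBRBB]  L=[0,1,5/4,21/16,43/32]  R=[11/8,3/2,2]  => 87/64
val_9 [BBRRBRBBB]  L=[0,1,5/4,21/16,43/32,87/64]  R=[11/8,3/2,2]  => 175/128
val_10 [BBRRBRBBBR]  L=[0,1,5/4,21/16,43/32,87/64]  R=[175/128,11/8,3/2,2]  => 349/256
val_11 [BBRRBRBBBRR]  L=[0,1,5/4,21/16,43/32,87/64]  R=[349/256,175/128,11/8,3/2,2]  => 697/512
val_12 [BBRRBRBBBRRR]  L=[0,1,5/4,21/16,43/32,87/64]  R=[697/512,349/256,175/128,11/8,3/2,2]  => 1393/1024
val_13 [BBRRBRBBBRRRR]  L=[0,1,5/4,21/16,43/32,87/64]  R=[1393/1024,697/512,349/256,175/128,11/8,3/2,2]  => 2785/2048
val_14 [BBRRBRBBBRRRRR]  L=[0,1,5/4,21/16,43/32,87/64]  R=[2785/2048,1393/1024,697/512,349/256,175/128,11/8,3/2,2]  => 5569/4096

5569/4096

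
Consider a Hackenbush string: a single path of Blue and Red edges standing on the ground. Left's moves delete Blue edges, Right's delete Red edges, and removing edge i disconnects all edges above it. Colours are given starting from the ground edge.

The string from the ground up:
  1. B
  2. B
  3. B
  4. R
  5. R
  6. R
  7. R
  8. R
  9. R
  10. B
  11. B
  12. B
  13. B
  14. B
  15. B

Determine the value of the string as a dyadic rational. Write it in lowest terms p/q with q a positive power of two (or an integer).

Build val(s[:k]) for k = 1..15, string s = B B B R R R R R R B B B B B B.
edge 1 of 15 (B): { 0 | · } → 1
edge 2 of 15 (B): { 0, 1 | · } → 2
edge 3 of 15 (B): { 0, 1, 2 | · } → 3
edge 4 of 15 (R): { 0, 1, 2 | 3 } → 5/2
edge 5 of 15 (R): { 0, 1, 2 | 5/2, 3 } → 9/4
edge 6 of 15 (R): { 0, 1, 2 | 9/4, 5/2, 3 } → 17/8
edge 7 of 15 (R): { 0, 1, 2 | 17/8, 9/4, 5/2, 3 } → 33/16
edge 8 of 15 (R): { 0, 1, 2 | 33/16, 17/8, 9/4, 5/2, 3 } → 65/32
edge 9 of 15 (R): { 0, 1, 2 | 65/32, 33/16, 17/8, 9/4, 5/2, 3 } → 129/64
edge 10 of 15 (B): { 0, 1, 2, 129/64 | 65/32, 33/16, 17/8, 9/4, 5/2, 3 } → 259/128
edge 11 of 15 (B): { 0, 1, 2, 129/64, 259/128 | 65/32, 33/16, 17/8, 9/4, 5/2, 3 } → 519/256
edge 12 of 15 (B): { 0, 1, 2, 129/64, 259/128, 519/256 | 65/32, 33/16, 17/8, 9/4, 5/2, 3 } → 1039/512
edge 13 of 15 (B): { 0, 1, 2, 129/64, 259/128, 519/256, 1039/512 | 65/32, 33/16, 17/8, 9/4, 5/2, 3 } → 2079/1024
edge 14 of 15 (B): { 0, 1, 2, 129/64, 259/128, 519/256, 1039/512, 2079/1024 | 65/32, 33/16, 17/8, 9/4, 5/2, 3 } → 4159/2048
edge 15 of 15 (B): { 0, 1, 2, 129/64, 259/128, 519/256, 1039/512, 2079/1024, 4159/2048 | 65/32, 33/16, 17/8, 9/4, 5/2, 3 } → 8319/4096

8319/4096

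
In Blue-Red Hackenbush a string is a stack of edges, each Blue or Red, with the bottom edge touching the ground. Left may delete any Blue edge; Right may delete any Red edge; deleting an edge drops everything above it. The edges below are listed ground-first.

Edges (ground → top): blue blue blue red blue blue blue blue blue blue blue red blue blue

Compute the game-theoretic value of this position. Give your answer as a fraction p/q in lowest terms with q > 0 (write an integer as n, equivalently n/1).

6135/2048

Prefix values for blue blue blue red blue blue blue blue blue blue blue red blue blue via {L|R} + simplicity:
step 1: add blue to get b; options L={ 0 } R={  } ⇒ 1
step 2: add blue to get bb; options L={ 0,1 } R={  } ⇒ 2
step 3: add blue to get bbb; options L={ 0,1,2 } R={  } ⇒ 3
step 4: add red to get bbbr; options L={ 0,1,2 } R={ 3 } ⇒ 5/2
step 5: add blue to get bbbrb; options L={ 0,1,2,5/2 } R={ 3 } ⇒ 11/4
step 6: add blue to get bbbrbb; options L={ 0,1,2,5/2,11/4 } R={ 3 } ⇒ 23/8
step 7: add blue to get bbbrbbb; options L={ 0,1,2,5/2,11/4,23/8 } R={ 3 } ⇒ 47/16
step 8: add blue to get bbbrbbbb; options L={ 0,1,2,5/2,11/4,23/8,47/16 } R={ 3 } ⇒ 95/32
step 9: add blue to get bbbrbbbbb; options L={ 0,1,2,5/2,11/4,23/8,47/16,95/32 } R={ 3 } ⇒ 191/64
step 10: add blue to get bbbrbbbbbb; options L={ 0,1,2,5/2,11/4,23/8,47/16,95/32,191/64 } R={ 3 } ⇒ 383/128
step 11: add blue to get bbbrbbbbbbb; options L={ 0,1,2,5/2,11/4,23/8,47/16,95/32,191/64,383/128 } R={ 3 } ⇒ 767/256
step 12: add red to get bbbrbbbbbbbr; options L={ 0,1,2,5/2,11/4,23/8,47/16,95/32,191/64,383/128 } R={ 767/256,3 } ⇒ 1533/512
step 13: add blue to get bbbrbbbbbbbrb; options L={ 0,1,2,5/2,11/4,23/8,47/16,95/32,191/64,383/128,1533/512 } R={ 767/256,3 } ⇒ 3067/1024
step 14: add blue to get bbbrbbbbbbbrbb; options L={ 0,1,2,5/2,11/4,23/8,47/16,95/32,191/64,383/128,1533/512,3067/1024 } R={ 767/256,3 } ⇒ 6135/2048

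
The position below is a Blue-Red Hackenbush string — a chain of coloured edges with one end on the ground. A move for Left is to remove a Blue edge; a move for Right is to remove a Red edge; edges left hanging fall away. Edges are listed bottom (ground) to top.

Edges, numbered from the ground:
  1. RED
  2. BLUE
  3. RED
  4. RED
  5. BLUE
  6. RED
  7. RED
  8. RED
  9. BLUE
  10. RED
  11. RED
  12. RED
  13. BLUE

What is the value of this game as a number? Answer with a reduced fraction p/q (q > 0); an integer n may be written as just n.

-3549/4096

Prefix values for RED BLUE RED RED BLUE RED RED RED BLUE RED RED RED BLUE via {L|R} + simplicity:
R: Left { ∅ }, Right { 0 } -> simplest -1
RB: Left { -1 }, Right { 0 } -> simplest -1/2
RBR: Left { -1 }, Right { -1/2; 0 } -> simplest -3/4
RBRR: Left { -1 }, Right { -3/4; -1/2; 0 } -> simplest -7/8
RBRRB: Left { -1; -7/8 }, Right { -3/4; -1/2; 0 } -> simplest -13/16
RBRRBR: Left { -1; -7/8 }, Right { -13/16; -3/4; -1/2; 0 } -> simplest -27/32
RBRRBRR: Left { -1; -7/8 }, Right { -27/32; -13/16; -3/4; -1/2; 0 } -> simplest -55/64
RBRRBRRR: Left { -1; -7/8 }, Right { -55/64; -27/32; -13/16; -3/4; -1/2; 0 } -> simplest -111/128
RBRRBRRRB: Left { -1; -7/8; -111/128 }, Right { -55/64; -27/32; -13/16; -3/4; -1/2; 0 } -> simplest -221/256
RBRRBRRRBR: Left { -1; -7/8; -111/128 }, Right { -221/256; -55/64; -27/32; -13/16; -3/4; -1/2; 0 } -> simplest -443/512
RBRRBRRRBRR: Left { -1; -7/8; -111/128 }, Right { -443/512; -221/256; -55/64; -27/32; -13/16; -3/4; -1/2; 0 } -> simplest -887/1024
RBRRBRRRBRRR: Left { -1; -7/8; -111/128 }, Right { -887/1024; -443/512; -221/256; -55/64; -27/32; -13/16; -3/4; -1/2; 0 } -> simplest -1775/2048
RBRRBRRRBRRRB: Left { -1; -7/8; -111/128; -1775/2048 }, Right { -887/1024; -443/512; -221/256; -55/64; -27/32; -13/16; -3/4; -1/2; 0 } -> simplest -3549/4096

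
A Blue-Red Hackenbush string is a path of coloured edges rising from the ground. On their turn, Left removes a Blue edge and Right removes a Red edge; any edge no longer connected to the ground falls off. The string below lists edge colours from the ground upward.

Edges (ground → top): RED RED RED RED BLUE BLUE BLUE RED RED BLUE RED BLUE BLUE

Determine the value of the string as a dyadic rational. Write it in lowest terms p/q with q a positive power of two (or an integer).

-1641/512

edge 1 of 13 (RED): {  | 0 } -> -1
edge 2 of 13 (RED): {  | -1 0 } -> -2
edge 3 of 13 (RED): {  | -2 -1 0 } -> -3
edge 4 of 13 (RED): {  | -3 -2 -1 0 } -> -4
edge 5 of 13 (BLUE): { -4 | -3 -2 -1 0 } -> -7/2
edge 6 of 13 (BLUE): { -4 -7/2 | -3 -2 -1 0 } -> -13/4
edge 7 of 13 (BLUE): { -4 -7/2 -13/4 | -3 -2 -1 0 } -> -25/8
edge 8 of 13 (RED): { -4 -7/2 -13/4 | -25/8 -3 -2 -1 0 } -> -51/16
edge 9 of 13 (RED): { -4 -7/2 -13/4 | -51/16 -25/8 -3 -2 -1 0 } -> -103/32
edge 10 of 13 (BLUE): { -4 -7/2 -13/4 -103/32 | -51/16 -25/8 -3 -2 -1 0 } -> -205/64
edge 11 of 13 (RED): { -4 -7/2 -13/4 -103/32 | -205/64 -51/16 -25/8 -3 -2 -1 0 } -> -411/128
edge 12 of 13 (BLUE): { -4 -7/2 -13/4 -103/32 -411/128 | -205/64 -51/16 -25/8 -3 -2 -1 0 } -> -821/256
edge 13 of 13 (BLUE): { -4 -7/2 -13/4 -103/32 -411/128 -821/256 | -205/64 -51/16 -25/8 -3 -2 -1 0 } -> -1641/512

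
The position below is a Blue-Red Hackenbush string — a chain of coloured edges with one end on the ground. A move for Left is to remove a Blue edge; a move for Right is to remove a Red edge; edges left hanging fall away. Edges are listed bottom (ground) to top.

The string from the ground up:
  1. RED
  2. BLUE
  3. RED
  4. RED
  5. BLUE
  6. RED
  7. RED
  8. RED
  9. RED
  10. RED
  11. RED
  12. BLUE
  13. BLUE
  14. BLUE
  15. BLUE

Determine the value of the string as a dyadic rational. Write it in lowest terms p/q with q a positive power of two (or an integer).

edge 1 of 15 (RED): { — | 0 } ⇒ -1
edge 2 of 15 (BLUE): { -1 | 0 } ⇒ -1/2
edge 3 of 15 (RED): { -1 | -1/2,0 } ⇒ -3/4
edge 4 of 15 (RED): { -1 | -3/4,-1/2,0 } ⇒ -7/8
edge 5 of 15 (BLUE): { -1,-7/8 | -3/4,-1/2,0 } ⇒ -13/16
edge 6 of 15 (RED): { -1,-7/8 | -13/16,-3/4,-1/2,0 } ⇒ -27/32
edge 7 of 15 (RED): { -1,-7/8 | -27/32,-13/16,-3/4,-1/2,0 } ⇒ -55/64
edge 8 of 15 (RED): { -1,-7/8 | -55/64,-27/32,-13/16,-3/4,-1/2,0 } ⇒ -111/128
edge 9 of 15 (RED): { -1,-7/8 | -111/128,-55/64,-27/32,-13/16,-3/4,-1/2,0 } ⇒ -223/256
edge 10 of 15 (RED): { -1,-7/8 | -223/256,-111/128,-55/64,-27/32,-13/16,-3/4,-1/2,0 } ⇒ -447/512
edge 11 of 15 (RED): { -1,-7/8 | -447/512,-223/256,-111/128,-55/64,-27/32,-13/16,-3/4,-1/2,0 } ⇒ -895/1024
edge 12 of 15 (BLUE): { -1,-7/8,-895/1024 | -447/512,-223/256,-111/128,-55/64,-27/32,-13/16,-3/4,-1/2,0 } ⇒ -1789/2048
edge 13 of 15 (BLUE): { -1,-7/8,-895/1024,-1789/2048 | -447/512,-223/256,-111/128,-55/64,-27/32,-13/16,-3/4,-1/2,0 } ⇒ -3577/4096
edge 14 of 15 (BLUE): { -1,-7/8,-895/1024,-1789/2048,-3577/4096 | -447/512,-223/256,-111/128,-55/64,-27/32,-13/16,-3/4,-1/2,0 } ⇒ -7153/8192
edge 15 of 15 (BLUE): { -1,-7/8,-895/1024,-1789/2048,-3577/4096,-7153/8192 | -447/512,-223/256,-111/128,-55/64,-27/32,-13/16,-3/4,-1/2,0 } ⇒ -14305/16384

-14305/16384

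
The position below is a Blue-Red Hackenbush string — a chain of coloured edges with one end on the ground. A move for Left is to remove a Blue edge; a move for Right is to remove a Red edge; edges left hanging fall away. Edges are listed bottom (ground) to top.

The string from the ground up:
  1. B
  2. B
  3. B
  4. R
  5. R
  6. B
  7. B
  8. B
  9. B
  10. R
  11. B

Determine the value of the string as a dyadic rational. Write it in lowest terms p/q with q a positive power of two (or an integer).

edge 1 of 11 (B): { 0 | — } => 1
edge 2 of 11 (B): { 0 1 | — } => 2
edge 3 of 11 (B): { 0 1 2 | — } => 3
edge 4 of 11 (R): { 0 1 2 | 3 } => 5/2
edge 5 of 11 (R): { 0 1 2 | 5/2 3 } => 9/4
edge 6 of 11 (B): { 0 1 2 9/4 | 5/2 3 } => 19/8
edge 7 of 11 (B): { 0 1 2 9/4 19/8 | 5/2 3 } => 39/16
edge 8 of 11 (B): { 0 1 2 9/4 19/8 39/16 | 5/2 3 } => 79/32
edge 9 of 11 (B): { 0 1 2 9/4 19/8 39/16 79/32 | 5/2 3 } => 159/64
edge 10 of 11 (R): { 0 1 2 9/4 19/8 39/16 79/32 | 159/64 5/2 3 } => 317/128
edge 11 of 11 (B): { 0 1 2 9/4 19/8 39/16 79/32 317/128 | 159/64 5/2 3 } => 635/256

635/256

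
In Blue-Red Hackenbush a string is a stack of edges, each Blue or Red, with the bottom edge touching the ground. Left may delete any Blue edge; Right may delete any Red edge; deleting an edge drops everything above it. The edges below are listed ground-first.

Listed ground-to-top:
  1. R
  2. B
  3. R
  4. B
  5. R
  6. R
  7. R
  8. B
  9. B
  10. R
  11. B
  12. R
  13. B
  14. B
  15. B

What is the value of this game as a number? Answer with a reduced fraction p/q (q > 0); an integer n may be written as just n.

Build value(s[:k]) for k = 1..15, string s = R B R B R R R B B R B R B B B.
step 1: add R to get R; options L={ · } R={ 0 } so -1
step 2: add B to get RB; options L={ -1 } R={ 0 } so -1/2
step 3: add R to get RBR; options L={ -1 } R={ -1/2 0 } so -3/4
step 4: add B to get RBRB; options L={ -1 -3/4 } R={ -1/2 0 } so -5/8
step 5: add R to get RBRBR; options L={ -1 -3/4 } R={ -5/8 -1/2 0 } so -11/16
step 6: add R to get RBRBRR; options L={ -1 -3/4 } R={ -11/16 -5/8 -1/2 0 } so -23/32
step 7: add R to get RBRBRRR; options L={ -1 -3/4 } R={ -23/32 -11/16 -5/8 -1/2 0 } so -47/64
step 8: add B to get RBRBRRRB; options L={ -1 -3/4 -47/64 } R={ -23/32 -11/16 -5/8 -1/2 0 } so -93/128
step 9: add B to get RBRBRRRBB; options L={ -1 -3/4 -47/64 -93/128 } R={ -23/32 -11/16 -5/8 -1/2 0 } so -185/256
step 10: add R to get RBRBRRRBBR; options L={ -1 -3/4 -47/64 -93/128 } R={ -185/256 -23/32 -11/16 -5/8 -1/2 0 } so -371/512
step 11: add B to get RBRBRRRBBRB; options L={ -1 -3/4 -47/64 -93/128 -371/512 } R={ -185/256 -23/32 -11/16 -5/8 -1/2 0 } so -741/1024
step 12: add R to get RBRBRRRBBRBR; options L={ -1 -3/4 -47/64 -93/128 -371/512 } R={ -741/1024 -185/256 -23/32 -11/16 -5/8 -1/2 0 } so -1483/2048
step 13: add B to get RBRBRRRBBRBRB; options L={ -1 -3/4 -47/64 -93/128 -371/512 -1483/2048 } R={ -741/1024 -185/256 -23/32 -11/16 -5/8 -1/2 0 } so -2965/4096
step 14: add B to get RBRBRRRBBRBRBB; options L={ -1 -3/4 -47/64 -93/128 -371/512 -1483/2048 -2965/4096 } R={ -741/1024 -185/256 -23/32 -11/16 -5/8 -1/2 0 } so -5929/8192
step 15: add B to get RBRBRRRBBRBRBBB; options L={ -1 -3/4 -47/64 -93/128 -371/512 -1483/2048 -2965/4096 -5929/8192 } R={ -741/1024 -185/256 -23/32 -11/16 -5/8 -1/2 0 } so -11857/16384

-11857/16384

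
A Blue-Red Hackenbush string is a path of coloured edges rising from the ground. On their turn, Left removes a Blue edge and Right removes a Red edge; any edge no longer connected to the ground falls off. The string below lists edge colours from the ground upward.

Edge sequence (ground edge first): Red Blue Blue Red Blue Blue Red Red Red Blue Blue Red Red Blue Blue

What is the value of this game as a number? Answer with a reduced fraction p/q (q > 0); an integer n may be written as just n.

-5017/16384

1 of 15 · R · max L −∞ · min R 0 => -1
2 of 15 · RB · max L -1 · min R 0 => -1/2
3 of 15 · RBB · max L -1/2 · min R 0 => -1/4
4 of 15 · RBBR · max L -1/2 · min R -1/4 => -3/8
5 of 15 · RBBRB · max L -3/8 · min R -1/4 => -5/16
6 of 15 · RBBRBB · max L -5/16 · min R -1/4 => -9/32
7 of 15 · RBBRBBR · max L -5/16 · min R -9/32 => -19/64
8 of 15 · RBBRBBRR · max L -5/16 · min R -19/64 => -39/128
9 of 15 · RBBRBBRRR · max L -5/16 · min R -39/128 => -79/256
10 of 15 · RBBRBBRRRB · max L -79/256 · min R -39/128 => -157/512
11 of 15 · RBBRBBRRRBB · max L -157/512 · min R -39/128 => -313/1024
12 of 15 · RBBRBBRRRBBR · max L -157/512 · min R -313/1024 => -627/2048
13 of 15 · RBBRBBRRRBBRR · max L -157/512 · min R -627/2048 => -1255/4096
14 of 15 · RBBRBBRRRBBRRB · max L -1255/4096 · min R -627/2048 => -2509/8192
15 of 15 · RBBRBBRRRBBRRBB · max L -2509/8192 · min R -627/2048 => -5017/16384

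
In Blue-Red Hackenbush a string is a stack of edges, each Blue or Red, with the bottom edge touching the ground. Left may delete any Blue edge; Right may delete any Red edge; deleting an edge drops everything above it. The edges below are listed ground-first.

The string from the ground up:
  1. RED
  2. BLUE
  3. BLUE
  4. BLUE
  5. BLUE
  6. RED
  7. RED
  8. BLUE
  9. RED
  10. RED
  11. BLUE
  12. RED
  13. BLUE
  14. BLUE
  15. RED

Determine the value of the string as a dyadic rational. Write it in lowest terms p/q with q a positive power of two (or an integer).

-1747/16384

1 of 15 · R · max L −∞ · min R 0 → -1
2 of 15 · RB · max L -1 · min R 0 → -1/2
3 of 15 · RBB · max L -1/2 · min R 0 → -1/4
4 of 15 · RBBB · max L -1/4 · min R 0 → -1/8
5 of 15 · RBBBB · max L -1/8 · min R 0 → -1/16
6 of 15 · RBBBBR · max L -1/8 · min R -1/16 → -3/32
7 of 15 · RBBBBRR · max L -1/8 · min R -3/32 → -7/64
8 of 15 · RBBBBRRB · max L -7/64 · min R -3/32 → -13/128
9 of 15 · RBBBBRRBR · max L -7/64 · min R -13/128 → -27/256
10 of 15 · RBBBBRRBRR · max L -7/64 · min R -27/256 → -55/512
11 of 15 · RBBBBRRBRRB · max L -55/512 · min R -27/256 → -109/1024
12 of 15 · RBBBBRRBRRBR · max L -55/512 · min R -109/1024 → -219/2048
13 of 15 · RBBBBRRBRRBRB · max L -219/2048 · min R -109/1024 → -437/4096
14 of 15 · RBBBBRRBRRBRBB · max L -437/4096 · min R -109/1024 → -873/8192
15 of 15 · RBBBBRRBRRBRBBR · max L -437/4096 · min R -873/8192 → -1747/16384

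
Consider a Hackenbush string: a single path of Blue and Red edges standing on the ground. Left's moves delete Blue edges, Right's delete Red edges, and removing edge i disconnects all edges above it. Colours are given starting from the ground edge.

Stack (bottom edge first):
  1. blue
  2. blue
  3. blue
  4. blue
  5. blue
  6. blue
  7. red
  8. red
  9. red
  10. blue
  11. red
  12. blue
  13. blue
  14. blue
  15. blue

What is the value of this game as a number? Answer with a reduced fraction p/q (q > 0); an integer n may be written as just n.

Recurse on prefixes of the 15-edge string blue blue blue blue blue blue red red red blue red blue blue blue blue:
step 1: add blue to get b; options L={ 0 } R={  } so 1
step 2: add blue to get bb; options L={ 0,1 } R={  } so 2
step 3: add blue to get bbb; options L={ 0,1,2 } R={  } so 3
step 4: add blue to get bbbb; options L={ 0,1,2,3 } R={  } so 4
step 5: add blue to get bbbbb; options L={ 0,1,2,3,4 } R={  } so 5
step 6: add blue to get bbbbbb; options L={ 0,1,2,3,4,5 } R={  } so 6
step 7: add red to get bbbbbbr; options L={ 0,1,2,3,4,5 } R={ 6 } so 11/2
step 8: add red to get bbbbbbrr; options L={ 0,1,2,3,4,5 } R={ 11/2,6 } so 21/4
step 9: add red to get bbbbbbrrr; options L={ 0,1,2,3,4,5 } R={ 21/4,11/2,6 } so 41/8
step 10: add blue to get bbbbbbrrrb; options L={ 0,1,2,3,4,5,41/8 } R={ 21/4,11/2,6 } so 83/16
step 11: add red to get bbbbbbrrrbr; options L={ 0,1,2,3,4,5,41/8 } R={ 83/16,21/4,11/2,6 } so 165/32
step 12: add blue to get bbbbbbrrrbrb; options L={ 0,1,2,3,4,5,41/8,165/32 } R={ 83/16,21/4,11/2,6 } so 331/64
step 13: add blue to get bbbbbbrrrbrbb; options L={ 0,1,2,3,4,5,41/8,165/32,331/64 } R={ 83/16,21/4,11/2,6 } so 663/128
step 14: add blue to get bbbbbbrrrbrbbb; options L={ 0,1,2,3,4,5,41/8,165/32,331/64,663/128 } R={ 83/16,21/4,11/2,6 } so 1327/256
step 15: add blue to get bbbbbbrrrbrbbbb; options L={ 0,1,2,3,4,5,41/8,165/32,331/64,663/128,1327/256 } R={ 83/16,21/4,11/2,6 } so 2655/512

2655/512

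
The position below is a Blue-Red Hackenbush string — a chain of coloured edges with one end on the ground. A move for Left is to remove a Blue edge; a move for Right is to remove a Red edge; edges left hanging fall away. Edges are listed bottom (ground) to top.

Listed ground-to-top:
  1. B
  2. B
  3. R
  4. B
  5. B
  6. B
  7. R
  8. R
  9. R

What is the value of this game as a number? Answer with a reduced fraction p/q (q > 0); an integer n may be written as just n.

241/128

step 1: add B to get B; options L={ 0 } R={ ∅ } — 1
step 2: add B to get BB; options L={ 0,1 } R={ ∅ } — 2
step 3: add R to get BBR; options L={ 0,1 } R={ 2 } — 3/2
step 4: add B to get BBRB; options L={ 0,1,3/2 } R={ 2 } — 7/4
step 5: add B to get BBRBB; options L={ 0,1,3/2,7/4 } R={ 2 } — 15/8
step 6: add B to get BBRBBB; options L={ 0,1,3/2,7/4,15/8 } R={ 2 } — 31/16
step 7: add R to get BBRBBBR; options L={ 0,1,3/2,7/4,15/8 } R={ 31/16,2 } — 61/32
step 8: add R to get BBRBBBRR; options L={ 0,1,3/2,7/4,15/8 } R={ 61/32,31/16,2 } — 121/64
step 9: add R to get BBRBBBRRR; options L={ 0,1,3/2,7/4,15/8 } R={ 121/64,61/32,31/16,2 } — 241/128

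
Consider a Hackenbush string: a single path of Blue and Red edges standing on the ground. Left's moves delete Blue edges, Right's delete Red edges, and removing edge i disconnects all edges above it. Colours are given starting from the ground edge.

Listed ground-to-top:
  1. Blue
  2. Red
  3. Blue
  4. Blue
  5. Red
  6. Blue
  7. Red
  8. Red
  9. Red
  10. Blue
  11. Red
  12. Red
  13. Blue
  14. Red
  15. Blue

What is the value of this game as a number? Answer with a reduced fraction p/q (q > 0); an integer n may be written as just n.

13387/16384

v_1 [B]  L=[0]  R=[·]  ⇒ 1
v_2 [BR]  L=[0]  R=[1]  ⇒ 1/2
v_3 [BRB]  L=[0 1/2]  R=[1]  ⇒ 3/4
v_4 [BRBB]  L=[0 1/2 3/4]  R=[1]  ⇒ 7/8
v_5 [BRBBR]  L=[0 1/2 3/4]  R=[7/8 1]  ⇒ 13/16
v_6 [BRBBRB]  L=[0 1/2 3/4 13/16]  R=[7/8 1]  ⇒ 27/32
v_7 [BRBBRBR]  L=[0 1/2 3/4 13/16]  R=[27/32 7/8 1]  ⇒ 53/64
v_8 [BRBBRBRR]  L=[0 1/2 3/4 13/16]  R=[53/64 27/32 7/8 1]  ⇒ 105/128
v_9 [BRBBRBRRR]  L=[0 1/2 3/4 13/16]  R=[105/128 53/64 27/32 7/8 1]  ⇒ 209/256
v_10 [BRBBRBRRRB]  L=[0 1/2 3/4 13/16 209/256]  R=[105/128 53/64 27/32 7/8 1]  ⇒ 419/512
v_11 [BRBBRBRRRBR]  L=[0 1/2 3/4 13/16 209/256]  R=[419/512 105/128 53/64 27/32 7/8 1]  ⇒ 837/1024
v_12 [BRBBRBRRRBRR]  L=[0 1/2 3/4 13/16 209/256]  R=[837/1024 419/512 105/128 53/64 27/32 7/8 1]  ⇒ 1673/2048
v_13 [BRBBRBRRRBRRB]  L=[0 1/2 3/4 13/16 209/256 1673/2048]  R=[837/1024 419/512 105/128 53/64 27/32 7/8 1]  ⇒ 3347/4096
v_14 [BRBBRBRRRBRRBR]  L=[0 1/2 3/4 13/16 209/256 1673/2048]  R=[3347/4096 837/1024 419/512 105/128 53/64 27/32 7/8 1]  ⇒ 6693/8192
v_15 [BRBBRBRRRBRRBRB]  L=[0 1/2 3/4 13/16 209/256 1673/2048 6693/8192]  R=[3347/4096 837/1024 419/512 105/128 53/64 27/32 7/8 1]  ⇒ 13387/16384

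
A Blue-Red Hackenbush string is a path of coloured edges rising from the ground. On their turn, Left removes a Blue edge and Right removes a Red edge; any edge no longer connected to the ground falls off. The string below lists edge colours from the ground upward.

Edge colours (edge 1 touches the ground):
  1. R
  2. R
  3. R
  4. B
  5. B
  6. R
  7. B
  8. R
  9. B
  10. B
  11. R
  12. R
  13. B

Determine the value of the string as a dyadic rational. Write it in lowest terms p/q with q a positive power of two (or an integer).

-2381/1024

Build val(s[:k]) for k = 1..13, string s = R R R B B R B R B B R R B.
val_1 [R]  L=[—]  R=[0]  → -1
val_2 [RR]  L=[—]  R=[-1 0]  → -2
val_3 [RRR]  L=[—]  R=[-2 -1 0]  → -3
val_4 [RRRB]  L=[-3]  R=[-2 -1 0]  → -5/2
val_5 [RRRBB]  L=[-3 -5/2]  R=[-2 -1 0]  → -9/4
val_6 [RRRBBR]  L=[-3 -5/2]  R=[-9/4 -2 -1 0]  → -19/8
val_7 [RRRBBRB]  L=[-3 -5/2 -19/8]  R=[-9/4 -2 -1 0]  → -37/16
val_8 [RRRBBRBR]  L=[-3 -5/2 -19/8]  R=[-37/16 -9/4 -2 -1 0]  → -75/32
val_9 [RRRBBRBRB]  L=[-3 -5/2 -19/8 -75/32]  R=[-37/16 -9/4 -2 -1 0]  → -149/64
val_10 [RRRBBRBRBB]  L=[-3 -5/2 -19/8 -75/32 -149/64]  R=[-37/16 -9/4 -2 -1 0]  → -297/128
val_11 [RRRBBRBRBBR]  L=[-3 -5/2 -19/8 -75/32 -149/64]  R=[-297/128 -37/16 -9/4 -2 -1 0]  → -595/256
val_12 [RRRBBRBRBBRR]  L=[-3 -5/2 -19/8 -75/32 -149/64]  R=[-595/256 -297/128 -37/16 -9/4 -2 -1 0]  → -1191/512
val_13 [RRRBBRBRBBRRB]  L=[-3 -5/2 -19/8 -75/32 -149/64 -1191/512]  R=[-595/256 -297/128 -37/16 -9/4 -2 -1 0]  → -2381/1024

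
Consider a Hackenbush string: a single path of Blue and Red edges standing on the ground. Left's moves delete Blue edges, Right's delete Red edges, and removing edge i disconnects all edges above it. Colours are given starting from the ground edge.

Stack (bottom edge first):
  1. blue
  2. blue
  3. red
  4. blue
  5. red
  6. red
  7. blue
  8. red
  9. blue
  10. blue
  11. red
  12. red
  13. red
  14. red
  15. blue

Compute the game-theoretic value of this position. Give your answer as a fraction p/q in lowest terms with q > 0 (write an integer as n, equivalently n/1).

edge 1 of 15 (blue): { 0 | ∅ } -> 1
edge 2 of 15 (blue): { 0; 1 | ∅ } -> 2
edge 3 of 15 (red): { 0; 1 | 2 } -> 3/2
edge 4 of 15 (blue): { 0; 1; 3/2 | 2 } -> 7/4
edge 5 of 15 (red): { 0; 1; 3/2 | 7/4; 2 } -> 13/8
edge 6 of 15 (red): { 0; 1; 3/2 | 13/8; 7/4; 2 } -> 25/16
edge 7 of 15 (blue): { 0; 1; 3/2; 25/16 | 13/8; 7/4; 2 } -> 51/32
edge 8 of 15 (red): { 0; 1; 3/2; 25/16 | 51/32; 13/8; 7/4; 2 } -> 101/64
edge 9 of 15 (blue): { 0; 1; 3/2; 25/16; 101/64 | 51/32; 13/8; 7/4; 2 } -> 203/128
edge 10 of 15 (blue): { 0; 1; 3/2; 25/16; 101/64; 203/128 | 51/32; 13/8; 7/4; 2 } -> 407/256
edge 11 of 15 (red): { 0; 1; 3/2; 25/16; 101/64; 203/128 | 407/256; 51/32; 13/8; 7/4; 2 } -> 813/512
edge 12 of 15 (red): { 0; 1; 3/2; 25/16; 101/64; 203/128 | 813/512; 407/256; 51/32; 13/8; 7/4; 2 } -> 1625/1024
edge 13 of 15 (red): { 0; 1; 3/2; 25/16; 101/64; 203/128 | 1625/1024; 813/512; 407/256; 51/32; 13/8; 7/4; 2 } -> 3249/2048
edge 14 of 15 (red): { 0; 1; 3/2; 25/16; 101/64; 203/128 | 3249/2048; 1625/1024; 813/512; 407/256; 51/32; 13/8; 7/4; 2 } -> 6497/4096
edge 15 of 15 (blue): { 0; 1; 3/2; 25/16; 101/64; 203/128; 6497/4096 | 3249/2048; 1625/1024; 813/512; 407/256; 51/32; 13/8; 7/4; 2 } -> 12995/8192

12995/8192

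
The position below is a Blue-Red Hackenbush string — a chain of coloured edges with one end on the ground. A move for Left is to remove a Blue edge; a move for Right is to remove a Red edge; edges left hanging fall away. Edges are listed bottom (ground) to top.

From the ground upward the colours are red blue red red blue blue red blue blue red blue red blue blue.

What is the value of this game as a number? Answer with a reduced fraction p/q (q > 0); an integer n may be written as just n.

1 of 14 · r · max L −∞ · min R 0 -> -1
2 of 14 · rb · max L -1 · min R 0 -> -1/2
3 of 14 · rbr · max L -1 · min R -1/2 -> -3/4
4 of 14 · rbrr · max L -1 · min R -3/4 -> -7/8
5 of 14 · rbrrb · max L -7/8 · min R -3/4 -> -13/16
6 of 14 · rbrrbb · max L -13/16 · min R -3/4 -> -25/32
7 of 14 · rbrrbbr · max L -13/16 · min R -25/32 -> -51/64
8 of 14 · rbrrbbrb · max L -51/64 · min R -25/32 -> -101/128
9 of 14 · rbrrbbrbb · max L -101/128 · min R -25/32 -> -201/256
10 of 14 · rbrrbbrbbr · max L -101/128 · min R -201/256 -> -403/512
11 of 14 · rbrrbbrbbrb · max L -403/512 · min R -201/256 -> -805/1024
12 of 14 · rbrrbbrbbrbr · max L -403/512 · min R -805/1024 -> -1611/2048
13 of 14 · rbrrbbrbbrbrb · max L -1611/2048 · min R -805/1024 -> -3221/4096
14 of 14 · rbrrbbrbbrbrbb · max L -3221/4096 · min R -805/1024 -> -6441/8192

-6441/8192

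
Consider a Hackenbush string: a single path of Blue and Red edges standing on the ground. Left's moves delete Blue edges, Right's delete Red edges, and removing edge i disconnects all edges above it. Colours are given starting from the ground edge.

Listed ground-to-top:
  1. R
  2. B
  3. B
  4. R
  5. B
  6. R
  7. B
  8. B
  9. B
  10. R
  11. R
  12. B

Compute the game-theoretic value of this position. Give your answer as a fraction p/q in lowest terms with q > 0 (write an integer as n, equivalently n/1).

-653/2048

val(R) = { · | 0 } — -1
val(RB) = { -1 | 0 } — -1/2
val(RBB) = { -1 -1/2 | 0 } — -1/4
val(RBBR) = { -1 -1/2 | -1/4 0 } — -3/8
val(RBBRB) = { -1 -1/2 -3/8 | -1/4 0 } — -5/16
val(RBBRBR) = { -1 -1/2 -3/8 | -5/16 -1/4 0 } — -11/32
val(RBBRBRB) = { -1 -1/2 -3/8 -11/32 | -5/16 -1/4 0 } — -21/64
val(RBBRBRBB) = { -1 -1/2 -3/8 -11/32 -21/64 | -5/16 -1/4 0 } — -41/128
val(RBBRBRBBB) = { -1 -1/2 -3/8 -11/32 -21/64 -41/128 | -5/16 -1/4 0 } — -81/256
val(RBBRBRBBBR) = { -1 -1/2 -3/8 -11/32 -21/64 -41/128 | -81/256 -5/16 -1/4 0 } — -163/512
val(RBBRBRBBBRR) = { -1 -1/2 -3/8 -11/32 -21/64 -41/128 | -163/512 -81/256 -5/16 -1/4 0 } — -327/1024
val(RBBRBRBBBRRB) = { -1 -1/2 -3/8 -11/32 -21/64 -41/128 -327/1024 | -163/512 -81/256 -5/16 -1/4 0 } — -653/2048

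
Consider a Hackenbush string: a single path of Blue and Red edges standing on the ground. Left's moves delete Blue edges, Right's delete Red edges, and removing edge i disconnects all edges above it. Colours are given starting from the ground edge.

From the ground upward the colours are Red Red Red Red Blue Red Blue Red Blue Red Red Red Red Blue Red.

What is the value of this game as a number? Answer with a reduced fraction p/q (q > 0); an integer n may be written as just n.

-7547/2048

Build G(s[:k]) for k = 1..15, string s = Red Red Red Red Blue Red Blue Red Blue Red Red Red Red Blue Red.
1 of 15 · R · max L −∞ · min R 0 gives -1
2 of 15 · RR · max L −∞ · min R -1 gives -2
3 of 15 · RRR · max L −∞ · min R -2 gives -3
4 of 15 · RRRR · max L −∞ · min R -3 gives -4
5 of 15 · RRRRB · max L -4 · min R -3 gives -7/2
6 of 15 · RRRRBR · max L -4 · min R -7/2 gives -15/4
7 of 15 · RRRRBRB · max L -15/4 · min R -7/2 gives -29/8
8 of 15 · RRRRBRBR · max L -15/4 · min R -29/8 gives -59/16
9 of 15 · RRRRBRBRB · max L -59/16 · min R -29/8 gives -117/32
10 of 15 · RRRRBRBRBR · max L -59/16 · min R -117/32 gives -235/64
11 of 15 · RRRRBRBRBRR · max L -59/16 · min R -235/64 gives -471/128
12 of 15 · RRRRBRBRBRRR · max L -59/16 · min R -471/128 gives -943/256
13 of 15 · RRRRBRBRBRRRR · max L -59/16 · min R -943/256 gives -1887/512
14 of 15 · RRRRBRBRBRRRRB · max L -1887/512 · min R -943/256 gives -3773/1024
15 of 15 · RRRRBRBRBRRRRBR · max L -1887/512 · min R -3773/1024 gives -7547/2048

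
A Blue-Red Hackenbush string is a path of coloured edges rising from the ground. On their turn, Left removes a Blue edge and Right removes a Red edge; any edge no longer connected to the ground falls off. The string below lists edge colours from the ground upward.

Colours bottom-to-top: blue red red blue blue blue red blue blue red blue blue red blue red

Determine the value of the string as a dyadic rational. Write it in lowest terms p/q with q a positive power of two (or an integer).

Prefix values for blue red red blue blue blue red blue blue red blue blue red blue red via {L|R} + simplicity:
step 1: add blue to get b; options L={ 0 } R={ ∅ } → 1
step 2: add red to get br; options L={ 0 } R={ 1 } → 1/2
step 3: add red to get brr; options L={ 0 } R={ 1/2 1 } → 1/4
step 4: add blue to get brrb; options L={ 0 1/4 } R={ 1/2 1 } → 3/8
step 5: add blue to get brrbb; options L={ 0 1/4 3/8 } R={ 1/2 1 } → 7/16
step 6: add blue to get brrbbb; options L={ 0 1/4 3/8 7/16 } R={ 1/2 1 } → 15/32
step 7: add red to get brrbbbr; options L={ 0 1/4 3/8 7/16 } R={ 15/32 1/2 1 } → 29/64
step 8: add blue to get brrbbbrb; options L={ 0 1/4 3/8 7/16 29/64 } R={ 15/32 1/2 1 } → 59/128
step 9: add blue to get brrbbbrbb; options L={ 0 1/4 3/8 7/16 29/64 59/128 } R={ 15/32 1/2 1 } → 119/256
step 10: add red to get brrbbbrbbr; options L={ 0 1/4 3/8 7/16 29/64 59/128 } R={ 119/256 15/32 1/2 1 } → 237/512
step 11: add blue to get brrbbbrbbrb; options L={ 0 1/4 3/8 7/16 29/64 59/128 237/512 } R={ 119/256 15/32 1/2 1 } → 475/1024
step 12: add blue to get brrbbbrbbrbb; options L={ 0 1/4 3/8 7/16 29/64 59/128 237/512 475/1024 } R={ 119/256 15/32 1/2 1 } → 951/2048
step 13: add red to get brrbbbrbbrbbr; options L={ 0 1/4 3/8 7/16 29/64 59/128 237/512 475/1024 } R={ 951/2048 119/256 15/32 1/2 1 } → 1901/4096
step 14: add blue to get brrbbbrbbrbbrb; options L={ 0 1/4 3/8 7/16 29/64 59/128 237/512 475/1024 1901/4096 } R={ 951/2048 119/256 15/32 1/2 1 } → 3803/8192
step 15: add red to get brrbbbrbbrbbrbr; options L={ 0 1/4 3/8 7/16 29/64 59/128 237/512 475/1024 1901/4096 } R={ 3803/8192 951/2048 119/256 15/32 1/2 1 } → 7605/16384

7605/16384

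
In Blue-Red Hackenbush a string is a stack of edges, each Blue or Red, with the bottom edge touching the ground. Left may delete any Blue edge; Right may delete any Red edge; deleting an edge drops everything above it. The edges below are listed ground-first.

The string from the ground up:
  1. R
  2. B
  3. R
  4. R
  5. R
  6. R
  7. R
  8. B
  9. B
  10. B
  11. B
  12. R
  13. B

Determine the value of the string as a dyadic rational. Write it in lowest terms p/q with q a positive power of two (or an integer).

-3973/4096

edge 1 of 13 (R): {  | 0 } — -1
edge 2 of 13 (B): { -1 | 0 } — -1/2
edge 3 of 13 (R): { -1 | -1/2,0 } — -3/4
edge 4 of 13 (R): { -1 | -3/4,-1/2,0 } — -7/8
edge 5 of 13 (R): { -1 | -7/8,-3/4,-1/2,0 } — -15/16
edge 6 of 13 (R): { -1 | -15/16,-7/8,-3/4,-1/2,0 } — -31/32
edge 7 of 13 (R): { -1 | -31/32,-15/16,-7/8,-3/4,-1/2,0 } — -63/64
edge 8 of 13 (B): { -1,-63/64 | -31/32,-15/16,-7/8,-3/4,-1/2,0 } — -125/128
edge 9 of 13 (B): { -1,-63/64,-125/128 | -31/32,-15/16,-7/8,-3/4,-1/2,0 } — -249/256
edge 10 of 13 (B): { -1,-63/64,-125/128,-249/256 | -31/32,-15/16,-7/8,-3/4,-1/2,0 } — -497/512
edge 11 of 13 (B): { -1,-63/64,-125/128,-249/256,-497/512 | -31/32,-15/16,-7/8,-3/4,-1/2,0 } — -993/1024
edge 12 of 13 (R): { -1,-63/64,-125/128,-249/256,-497/512 | -993/1024,-31/32,-15/16,-7/8,-3/4,-1/2,0 } — -1987/2048
edge 13 of 13 (B): { -1,-63/64,-125/128,-249/256,-497/512,-1987/2048 | -993/1024,-31/32,-15/16,-7/8,-3/4,-1/2,0 } — -3973/4096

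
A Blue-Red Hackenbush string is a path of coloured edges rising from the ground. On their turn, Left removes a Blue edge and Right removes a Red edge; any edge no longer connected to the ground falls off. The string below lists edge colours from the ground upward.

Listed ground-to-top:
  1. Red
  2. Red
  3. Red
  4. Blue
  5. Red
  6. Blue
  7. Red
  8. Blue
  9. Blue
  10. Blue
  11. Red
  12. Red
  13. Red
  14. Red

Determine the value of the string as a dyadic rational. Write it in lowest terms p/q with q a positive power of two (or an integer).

Recurse on prefixes of the 14-edge string Red Red Red Blue Red Blue Red Blue Blue Blue Red Red Red Red:
v_1 [R]  L=[·]  R=[0]  — -1
v_2 [RR]  L=[·]  R=[-1,0]  — -2
v_3 [RRR]  L=[·]  R=[-2,-1,0]  — -3
v_4 [RRRB]  L=[-3]  R=[-2,-1,0]  — -5/2
v_5 [RRRBR]  L=[-3]  R=[-5/2,-2,-1,0]  — -11/4
v_6 [RRRBRB]  L=[-3,-11/4]  R=[-5/2,-2,-1,0]  — -21/8
v_7 [RRRBRBR]  L=[-3,-11/4]  R=[-21/8,-5/2,-2,-1,0]  — -43/16
v_8 [RRRBRBRB]  L=[-3,-11/4,-43/16]  R=[-21/8,-5/2,-2,-1,0]  — -85/32
v_9 [RRRBRBRBB]  L=[-3,-11/4,-43/16,-85/32]  R=[-21/8,-5/2,-2,-1,0]  — -169/64
v_10 [RRRBRBRBBB]  L=[-3,-11/4,-43/16,-85/32,-169/64]  R=[-21/8,-5/2,-2,-1,0]  — -337/128
v_11 [RRRBRBRBBBR]  L=[-3,-11/4,-43/16,-85/32,-169/64]  R=[-337/128,-21/8,-5/2,-2,-1,0]  — -675/256
v_12 [RRRBRBRBBBRR]  L=[-3,-11/4,-43/16,-85/32,-169/64]  R=[-675/256,-337/128,-21/8,-5/2,-2,-1,0]  — -1351/512
v_13 [RRRBRBRBBBRRR]  L=[-3,-11/4,-43/16,-85/32,-169/64]  R=[-1351/512,-675/256,-337/128,-21/8,-5/2,-2,-1,0]  — -2703/1024
v_14 [RRRBRBRBBBRRRR]  L=[-3,-11/4,-43/16,-85/32,-169/64]  R=[-2703/1024,-1351/512,-675/256,-337/128,-21/8,-5/2,-2,-1,0]  — -5407/2048

-5407/2048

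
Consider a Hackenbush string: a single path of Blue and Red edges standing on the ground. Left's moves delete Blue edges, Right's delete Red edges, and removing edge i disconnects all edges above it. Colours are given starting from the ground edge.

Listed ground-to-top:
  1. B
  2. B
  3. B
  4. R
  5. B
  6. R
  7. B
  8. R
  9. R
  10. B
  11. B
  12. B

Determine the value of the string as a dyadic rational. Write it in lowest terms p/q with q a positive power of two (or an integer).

1359/512

g(B) = { 0 | (no moves) } so 1
g(BB) = { 0, 1 | (no moves) } so 2
g(BBB) = { 0, 1, 2 | (no moves) } so 3
g(BBBR) = { 0, 1, 2 | 3 } so 5/2
g(BBBRB) = { 0, 1, 2, 5/2 | 3 } so 11/4
g(BBBRBR) = { 0, 1, 2, 5/2 | 11/4, 3 } so 21/8
g(BBBRBRB) = { 0, 1, 2, 5/2, 21/8 | 11/4, 3 } so 43/16
g(BBBRBRBR) = { 0, 1, 2, 5/2, 21/8 | 43/16, 11/4, 3 } so 85/32
g(BBBRBRBRR) = { 0, 1, 2, 5/2, 21/8 | 85/32, 43/16, 11/4, 3 } so 169/64
g(BBBRBRBRRB) = { 0, 1, 2, 5/2, 21/8, 169/64 | 85/32, 43/16, 11/4, 3 } so 339/128
g(BBBRBRBRRBB) = { 0, 1, 2, 5/2, 21/8, 169/64, 339/128 | 85/32, 43/16, 11/4, 3 } so 679/256
g(BBBRBRBRRBBB) = { 0, 1, 2, 5/2, 21/8, 169/64, 339/128, 679/256 | 85/32, 43/16, 11/4, 3 } so 1359/512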